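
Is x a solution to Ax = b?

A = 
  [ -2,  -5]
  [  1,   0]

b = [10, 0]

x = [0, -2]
Yes

Ax = [10, 0] = b ✓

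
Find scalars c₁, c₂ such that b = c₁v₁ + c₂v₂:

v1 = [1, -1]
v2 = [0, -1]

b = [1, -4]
c1 = 1, c2 = 3

b = 1·v1 + 3·v2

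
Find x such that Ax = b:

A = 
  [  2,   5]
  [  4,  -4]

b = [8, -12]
Row reduce the augmented matrix [A|b]:
R2 → R2 - (2)·R1
REF = 
  [  2,   5,   8]
  [  0, -14, -28]

Back-substitution:
x₂ = (-28) / (-14) = 2
x₁ = (8 - (5)(2)) / 2 = -1

x = [-1, 2]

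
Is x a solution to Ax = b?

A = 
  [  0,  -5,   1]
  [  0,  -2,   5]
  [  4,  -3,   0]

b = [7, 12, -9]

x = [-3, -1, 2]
Yes

Ax = [7, 12, -9] = b ✓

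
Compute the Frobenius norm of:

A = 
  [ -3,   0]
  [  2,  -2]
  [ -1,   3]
||A||_F = 5.196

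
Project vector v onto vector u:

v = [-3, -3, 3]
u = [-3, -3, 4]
proj_u(v) = [-45/17, -45/17, 60/17]

v·u = (-3)(-3) + (-3)(-3) + (3)(4) = 30
u·u = (-3)² + (-3)² + (4)² = 34
proj_u(v) = (v·u / u·u) × u = (30/34) × u = (15/17) × u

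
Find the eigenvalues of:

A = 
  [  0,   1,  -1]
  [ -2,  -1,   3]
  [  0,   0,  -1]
Characteristic polynomial: det(λI - A) = λ³ + 2λ² + 3λ + 2
Testing integer divisors of the constant term: p(-1) = 0, so (λ + 1) is a factor:
p(λ) = (λ + 1)(λ² + λ + 2)
λ² + λ + 2 = 0  ⇒  λ = (-1 ± √((1)² - 4·(2)))/2 = (-1 ± √(-7))/2
  = (-1 + i√7)/2,  (-1 - i√7)/2

λ = -1, (-1 + i√7)/2, (-1 - i√7)/2  (≈ -1, -0.5 + 1.323i, -0.5 - 1.323i)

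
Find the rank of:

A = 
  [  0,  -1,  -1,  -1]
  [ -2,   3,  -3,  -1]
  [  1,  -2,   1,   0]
Row reduce:
Swap R1 ↔ R2
R3 → R3 + (1/2)·R1
R3 → R3 - (1/2)·R2
REF = 
  [ -2,   3,  -3,  -1]
  [  0,  -1,  -1,  -1]
  [  0,   0,   0,   0]
Pivot columns: 1, 2 → 2 pivots.

rank(A) = 2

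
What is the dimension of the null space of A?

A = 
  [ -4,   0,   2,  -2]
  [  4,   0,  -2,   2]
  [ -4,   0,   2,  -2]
nullity(A) = 3

Row reduce:
R2 → R2 + (1)·R1
R3 → R3 - (1)·R1
REF = 
  [ -4,   0,   2,  -2]
  [  0,   0,   0,   0]
  [  0,   0,   0,   0]
Pivot columns: 1 → 1 pivot.
rank(A) = 1, so nullity(A) = 4 - 1 = 3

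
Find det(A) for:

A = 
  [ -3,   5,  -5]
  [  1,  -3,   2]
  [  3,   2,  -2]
-21

Cofactor expansion along row 1:
det(A) = (-3)·((-3)(-2) - (2)(2)) - (5)·((1)(-2) - (2)(3)) + (-5)·((1)(2) - (-3)(3))
  = (-3)(2) - (5)(-8) + (-5)(11)
  = -21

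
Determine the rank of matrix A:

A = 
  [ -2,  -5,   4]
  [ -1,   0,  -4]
rank(A) = 2

Row reduce:
R2 → R2 - (1/2)·R1
REF = 
  [ -2,  -5,   4]
  [  0, 5/2,  -6]
Pivot columns: 1, 2 → 2 pivots.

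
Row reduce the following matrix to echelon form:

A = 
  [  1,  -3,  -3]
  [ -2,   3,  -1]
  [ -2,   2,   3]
Row operations:
R2 → R2 + (2)·R1
R3 → R3 + (2)·R1
R3 → R3 - (4/3)·R2

Resulting echelon form:
REF = 
  [   1,   -3,   -3]
  [   0,   -3,   -7]
  [   0,    0, 19/3]

Rank = 3 (number of non-zero pivot rows).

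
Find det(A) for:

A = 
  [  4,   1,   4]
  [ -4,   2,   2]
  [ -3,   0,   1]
30

Cofactor expansion along row 1:
det(A) = (4)·((2)(1) - (2)(0)) - (1)·((-4)(1) - (2)(-3)) + (4)·((-4)(0) - (2)(-3))
  = (4)(2) - (1)(2) + (4)(6)
  = 30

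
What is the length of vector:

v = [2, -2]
2.828

||v||₂ = √((2)² + (-2)²) = √8 = 2.828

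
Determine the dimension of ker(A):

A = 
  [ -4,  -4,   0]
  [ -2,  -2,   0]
nullity(A) = 2

Row reduce:
R2 → R2 - (1/2)·R1
REF = 
  [ -4,  -4,   0]
  [  0,   0,   0]
Pivot columns: 1 → 1 pivot.
rank(A) = 1, so nullity(A) = 3 - 1 = 2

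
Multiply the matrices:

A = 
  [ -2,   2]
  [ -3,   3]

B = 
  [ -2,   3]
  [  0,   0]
A is 2×2 and B is 2×2, so AB is 2×2. Each entry is (row of A)·(column of B):
AB[1,1] = (-2)(-2) + (2)(0) = 4
AB[1,2] = (-2)(3) + (2)(0) = -6
AB[2,1] = (-3)(-2) + (3)(0) = 6
AB[2,2] = (-3)(3) + (3)(0) = -9

AB = 
  [  4,  -6]
  [  6,  -9]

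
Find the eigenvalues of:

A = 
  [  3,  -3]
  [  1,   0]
tr(A) = 3, det(A) = 3
Characteristic polynomial: λ² - tr(A)λ + det(A) = λ² - 3λ + 3
λ² - 3λ + 3 = 0  ⇒  λ = (3 ± √((-3)² - 4·(3)))/2 = (3 ± √(-3))/2
  = (3 + i√3)/2,  (3 - i√3)/2

λ = (3 + i√3)/2, (3 - i√3)/2  (≈ 1.5 + 0.866i, 1.5 - 0.866i)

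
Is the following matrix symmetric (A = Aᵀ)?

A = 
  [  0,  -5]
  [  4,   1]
No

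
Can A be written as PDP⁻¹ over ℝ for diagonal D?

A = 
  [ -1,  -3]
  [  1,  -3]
No

tr(A) = -4, det(A) = 6
Characteristic polynomial: λ² - tr(A)λ + det(A) = λ² + 4λ + 6
λ² + 4λ + 6 = 0  ⇒  λ = (-4 ± √((4)² - 4·(6)))/2 = (-4 ± √(-8))/2
  = -2 + i√2,  -2 - i√2
Eigenvalues: -2 + i√2, -2 - i√2  (≈ -2 + 1.414i, -2 - 1.414i)
Has complex eigenvalues (not diagonalizable over ℝ).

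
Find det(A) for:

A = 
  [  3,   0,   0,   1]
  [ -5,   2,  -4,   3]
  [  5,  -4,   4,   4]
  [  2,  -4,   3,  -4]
Cofactor expansion along row 1: det(A) = a₁₁M₁₁ - a₁₂M₁₂ + a₁₃M₁₃ - a₁₄M₁₄

M₁₁ = det[[2, -4, 3]; [-4, 4, 4]; [-4, 3, -4]]
  = (2)·((4)(-4) - (4)(3)) - (-4)·((-4)(-4) - (4)(-4)) + (3)·((-4)(3) - (4)(-4))
  = (2)(-28) - (-4)(32) + (3)(4)
  = 84
M₁₂ = det[[-5, -4, 3]; [5, 4, 4]; [2, 3, -4]]
  = (-5)·((4)(-4) - (4)(3)) - (-4)·((5)(-4) - (4)(2)) + (3)·((5)(3) - (4)(2))
  = (-5)(-28) - (-4)(-28) + (3)(7)
  = 49
M₁₃ = det[[-5, 2, 3]; [5, -4, 4]; [2, -4, -4]]
  = (-5)·((-4)(-4) - (4)(-4)) - (2)·((5)(-4) - (4)(2)) + (3)·((5)(-4) - (-4)(2))
  = (-5)(32) - (2)(-28) + (3)(-12)
  = -140
M₁₄ = det[[-5, 2, -4]; [5, -4, 4]; [2, -4, 3]]
  = (-5)·((-4)(3) - (4)(-4)) - (2)·((5)(3) - (4)(2)) + (-4)·((5)(-4) - (-4)(2))
  = (-5)(4) - (2)(7) + (-4)(-12)
  = 14

det(A) = (3)(84) - (0)(49) + (0)(-140) - (1)(14) = 238

det(A) = 238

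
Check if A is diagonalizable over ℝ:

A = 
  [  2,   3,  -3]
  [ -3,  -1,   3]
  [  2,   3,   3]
No

Characteristic polynomial: det(λI - A) = λ³ - 4λ² + 7λ - 42
By the rational root theorem any rational root is an integer dividing 42; none of those is a root, so p(λ) has no rational roots and hence (being an irreducible cubic) no repeated roots.
Discriminant of the cubic: Δ = -37800
Δ < 0 ⇒ one real eigenvalue and a complex-conjugate pair: λ ≈ 4.512, -0.2559 + 3.04i, -0.2559 - 3.04i
Has complex eigenvalues (not diagonalizable over ℝ).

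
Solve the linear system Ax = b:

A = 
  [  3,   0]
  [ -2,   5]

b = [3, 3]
x = [1, 1]

Row reduce the augmented matrix [A|b]:
R2 → R2 + (2/3)·R1
REF = 
  [  3,   0,   3]
  [  0,   5,   5]

Back-substitution:
x₂ = 5 / 5 = 1
x₁ = (3 - (0)(1)) / 3 = 1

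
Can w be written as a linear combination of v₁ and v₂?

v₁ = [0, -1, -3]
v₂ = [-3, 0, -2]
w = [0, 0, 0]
Yes

Form the augmented matrix and row-reduce:
[v₁|v₂|w] = 
  [  0,  -3,   0]
  [ -1,   0,   0]
  [ -3,  -2,   0]
Swap R1 ↔ R2
R3 → R3 - (3)·R1
R3 → R3 - (2/3)·R2
REF = 
  [ -1,   0,   0]
  [  0,  -3,   0]
  [  0,   0,   0]

No row of the form [0 0 | nonzero], so the system is consistent. Back-substitution gives c₁ = 0, c₂ = 0: w = (0)·v₁ + (0)·v₂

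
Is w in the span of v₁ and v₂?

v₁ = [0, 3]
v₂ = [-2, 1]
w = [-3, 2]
Yes

Form the augmented matrix and row-reduce:
[v₁|v₂|w] = 
  [  0,  -2,  -3]
  [  3,   1,   2]
Swap R1 ↔ R2
REF = 
  [  3,   1,   2]
  [  0,  -2,  -3]

No row of the form [0 0 | nonzero], so the system is consistent. Back-substitution gives c₁ = 1/6, c₂ = 3/2: w = (1/6)·v₁ + (3/2)·v₂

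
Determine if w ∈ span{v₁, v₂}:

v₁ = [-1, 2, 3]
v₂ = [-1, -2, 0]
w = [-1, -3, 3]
No

Form the augmented matrix and row-reduce:
[v₁|v₂|w] = 
  [ -1,  -1,  -1]
  [  2,  -2,  -3]
  [  3,   0,   3]
R2 → R2 + (2)·R1
R3 → R3 + (3)·R1
R3 → R3 - (3/4)·R2
REF = 
  [  -1,   -1,   -1]
  [   0,   -4,   -5]
  [   0,    0, 15/4]

Row 3 reads [0 0 | 15/4], i.e. 0 = 15/4, so the system is inconsistent and w ∉ span{v₁, v₂}.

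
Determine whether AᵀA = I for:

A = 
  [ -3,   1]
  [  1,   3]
No

AᵀA = 
  [ 10,   0]
  [  0,  10]
≠ I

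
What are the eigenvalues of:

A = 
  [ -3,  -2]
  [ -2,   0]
λ = 1, -4

tr(A) = -3, det(A) = -4
Characteristic polynomial: λ² - tr(A)λ + det(A) = λ² + 3λ - 4
λ² + 3λ - 4 = (λ + 4)(λ - 1)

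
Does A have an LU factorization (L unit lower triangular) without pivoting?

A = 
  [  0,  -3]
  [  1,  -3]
No.
A[1,1] = 0 but A[2,1] = 1 ≠ 0. Any LU with L unit lower triangular has (LU)[1,1] = U[1,1] and (LU)[2,1] = L[2,1]·U[1,1]; matching A forces U[1,1] = 0, which then forces (LU)[2,1] = 0 ≠ 1. A row swap (pivoting) is required.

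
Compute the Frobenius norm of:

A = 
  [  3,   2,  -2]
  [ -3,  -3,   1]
||A||_F = 6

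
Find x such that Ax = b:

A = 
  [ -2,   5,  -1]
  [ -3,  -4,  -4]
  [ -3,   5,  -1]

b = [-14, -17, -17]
x = [3, -1, 3]

Row reduce the augmented matrix [A|b]:
R2 → R2 - (3/2)·R1
R3 → R3 - (3/2)·R1
R3 → R3 - (5/23)·R2
REF = 
  [   -2,     5,    -1,   -14]
  [    0, -23/2,  -5/2,     4]
  [    0,     0, 24/23, 72/23]

Back-substitution:
x₃ = (72/23) / (24/23) = 3
x₂ = (4 - (-5/2)(3)) / (-23/2) = -1
x₁ = (-14 - (5)(-1) - (-1)(3)) / (-2) = 3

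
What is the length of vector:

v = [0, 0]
0

||v||₂ = √((0)² + (0)²) = √0 = 0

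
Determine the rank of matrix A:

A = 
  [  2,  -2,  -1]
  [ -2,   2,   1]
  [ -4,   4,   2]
rank(A) = 1

Row reduce:
R2 → R2 + (1)·R1
R3 → R3 + (2)·R1
REF = 
  [  2,  -2,  -1]
  [  0,   0,   0]
  [  0,   0,   0]
Pivot columns: 1 → 1 pivot.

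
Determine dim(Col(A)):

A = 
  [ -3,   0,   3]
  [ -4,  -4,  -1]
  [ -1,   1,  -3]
dim(Col(A)) = 3

Row reduce:
R2 → R2 - (4/3)·R1
R3 → R3 - (1/3)·R1
R3 → R3 + (1/4)·R2
REF = 
  [   -3,     0,     3]
  [    0,    -4,    -5]
  [    0,     0, -21/4]
Pivot columns: 1, 2, 3 → 3 pivots.
dim(Col(A)) = number of pivot columns = 3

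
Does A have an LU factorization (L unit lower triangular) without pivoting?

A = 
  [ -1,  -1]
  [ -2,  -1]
Yes.
A[1,1] = -1 ≠ 0, so Gaussian elimination proceeds without a row swap: multiplier ℓ₂₁ = (-2)/(-1) = 2, and U[2,2] = -1 - (2)(-1) = 1.
L = 
  [  1,   0]
  [  2,   1]
U = 
  [ -1,  -1]
  [  0,   1]
Check row 2 of LU: [(2)(-1), (2)(-1) + 1] = [-2, -1] = row 2 of A ✓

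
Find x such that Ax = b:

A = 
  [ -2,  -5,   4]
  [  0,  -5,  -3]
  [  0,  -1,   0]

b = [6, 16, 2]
Row reduce the augmented matrix [A|b]:
R3 → R3 - (1/5)·R2
REF = 
  [  -2,   -5,    4,    6]
  [   0,   -5,   -3,   16]
  [   0,    0,  3/5, -6/5]

Back-substitution:
x₃ = (-6/5) / (3/5) = -2
x₂ = (16 - (-3)(-2)) / (-5) = -2
x₁ = (6 - (-5)(-2) - (4)(-2)) / (-2) = -2

x = [-2, -2, -2]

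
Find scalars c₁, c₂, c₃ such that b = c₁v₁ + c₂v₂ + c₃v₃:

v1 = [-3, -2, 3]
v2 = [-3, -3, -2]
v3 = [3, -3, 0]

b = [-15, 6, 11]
c1 = 3, c2 = -1, c3 = -3

b = 3·v1 + -1·v2 + -3·v3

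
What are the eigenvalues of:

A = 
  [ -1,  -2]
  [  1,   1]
λ = i, -i  (≈ 0 + 1i, 0 - 1i)

tr(A) = 0, det(A) = 1
Characteristic polynomial: λ² - tr(A)λ + det(A) = λ² + 1
λ² + 1 = 0  ⇒  λ = (0 ± √((0)² - 4·(1)))/2 = (0 ± √(-4))/2
  = i,  -i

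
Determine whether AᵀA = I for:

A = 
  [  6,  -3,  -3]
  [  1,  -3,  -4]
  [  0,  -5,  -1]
No

AᵀA = 
  [ 37, -21, -22]
  [-21,  43,  26]
  [-22,  26,  26]
≠ I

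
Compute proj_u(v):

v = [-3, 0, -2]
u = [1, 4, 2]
v·u = (-3)(1) + (0)(4) + (-2)(2) = -7
u·u = (1)² + (4)² + (2)² = 21
proj_u(v) = (v·u / u·u) × u = (-7/21) × u = (-1/3) × u

proj_u(v) = [-1/3, -4/3, -2/3]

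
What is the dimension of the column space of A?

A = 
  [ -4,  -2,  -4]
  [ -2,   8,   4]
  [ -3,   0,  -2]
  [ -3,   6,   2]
dim(Col(A)) = 2

Row reduce:
R2 → R2 - (1/2)·R1
R3 → R3 - (3/4)·R1
R4 → R4 - (3/4)·R1
R3 → R3 - (1/6)·R2
R4 → R4 - (5/6)·R2
REF = 
  [ -4,  -2,  -4]
  [  0,   9,   6]
  [  0,   0,   0]
  [  0,   0,   0]
Pivot columns: 1, 2 → 2 pivots.
dim(Col(A)) = number of pivot columns = 2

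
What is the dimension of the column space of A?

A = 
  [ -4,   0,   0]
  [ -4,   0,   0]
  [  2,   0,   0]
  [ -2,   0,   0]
Row reduce:
R2 → R2 - (1)·R1
R3 → R3 + (1/2)·R1
R4 → R4 - (1/2)·R1
REF = 
  [ -4,   0,   0]
  [  0,   0,   0]
  [  0,   0,   0]
  [  0,   0,   0]
Pivot columns: 1 → 1 pivot.
dim(Col(A)) = number of pivot columns = 1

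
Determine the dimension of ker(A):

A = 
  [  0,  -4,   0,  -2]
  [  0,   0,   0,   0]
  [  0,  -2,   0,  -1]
nullity(A) = 3

Row reduce:
R3 → R3 - (1/2)·R1
REF = 
  [  0,  -4,   0,  -2]
  [  0,   0,   0,   0]
  [  0,   0,   0,   0]
Pivot columns: 2 → 1 pivot.
rank(A) = 1, so nullity(A) = 4 - 1 = 3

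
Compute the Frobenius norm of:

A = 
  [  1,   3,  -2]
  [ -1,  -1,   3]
||A||_F = 5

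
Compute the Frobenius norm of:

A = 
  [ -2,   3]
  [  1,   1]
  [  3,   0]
||A||_F = 4.899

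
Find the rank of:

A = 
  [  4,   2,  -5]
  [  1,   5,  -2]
rank(A) = 2

Row reduce:
R2 → R2 - (1/4)·R1
REF = 
  [   4,    2,   -5]
  [   0,  9/2, -3/4]
Pivot columns: 1, 2 → 2 pivots.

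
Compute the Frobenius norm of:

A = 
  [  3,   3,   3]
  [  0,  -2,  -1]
||A||_F = 5.657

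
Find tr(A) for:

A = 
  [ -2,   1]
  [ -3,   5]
3

tr(A) = -2 + 5 = 3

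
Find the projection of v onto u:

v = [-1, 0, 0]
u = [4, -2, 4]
v·u = (-1)(4) + (0)(-2) + (0)(4) = -4
u·u = (4)² + (-2)² + (4)² = 36
proj_u(v) = (v·u / u·u) × u = (-4/36) × u = (-1/9) × u

proj_u(v) = [-4/9, 2/9, -4/9]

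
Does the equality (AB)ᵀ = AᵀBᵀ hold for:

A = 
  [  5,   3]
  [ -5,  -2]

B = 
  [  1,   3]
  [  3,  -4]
No

(AB)ᵀ = 
  [ 14, -11]
  [  3,  -7]

AᵀBᵀ = 
  [-10,  35]
  [ -3,  17]

The two matrices differ, so (AB)ᵀ ≠ AᵀBᵀ in general. The correct identity is (AB)ᵀ = BᵀAᵀ.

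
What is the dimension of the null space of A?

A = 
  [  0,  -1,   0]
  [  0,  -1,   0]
nullity(A) = 2

Row reduce:
R2 → R2 - (1)·R1
REF = 
  [  0,  -1,   0]
  [  0,   0,   0]
Pivot columns: 2 → 1 pivot.
rank(A) = 1, so nullity(A) = 3 - 1 = 2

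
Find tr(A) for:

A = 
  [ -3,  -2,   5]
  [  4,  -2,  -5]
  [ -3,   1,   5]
0

tr(A) = -3 + -2 + 5 = 0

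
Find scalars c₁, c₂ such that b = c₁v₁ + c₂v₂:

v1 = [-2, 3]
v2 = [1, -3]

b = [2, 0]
c1 = -2, c2 = -2

b = -2·v1 + -2·v2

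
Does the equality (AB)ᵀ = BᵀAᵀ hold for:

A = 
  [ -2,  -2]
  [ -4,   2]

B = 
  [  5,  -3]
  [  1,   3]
Yes

(AB)ᵀ = 
  [-12, -18]
  [  0,  18]

BᵀAᵀ = 
  [-12, -18]
  [  0,  18]

Both sides are equal — this is the standard identity (AB)ᵀ = BᵀAᵀ, which holds for all A, B.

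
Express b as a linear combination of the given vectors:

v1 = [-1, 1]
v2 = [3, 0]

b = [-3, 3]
c1 = 3, c2 = 0

b = 3·v1 + 0·v2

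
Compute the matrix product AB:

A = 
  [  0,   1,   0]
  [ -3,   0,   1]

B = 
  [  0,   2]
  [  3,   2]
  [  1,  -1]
A is 2×3 and B is 3×2, so AB is 2×2. Each entry is (row of A)·(column of B):
AB[1,1] = (0)(0) + (1)(3) + (0)(1) = 3
AB[1,2] = (0)(2) + (1)(2) + (0)(-1) = 2
AB[2,1] = (-3)(0) + (0)(3) + (1)(1) = 1
AB[2,2] = (-3)(2) + (0)(2) + (1)(-1) = -7

AB = 
  [  3,   2]
  [  1,  -7]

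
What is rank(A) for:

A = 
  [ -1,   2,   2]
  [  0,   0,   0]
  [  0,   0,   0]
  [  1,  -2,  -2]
rank(A) = 1

Row reduce:
R4 → R4 + (1)·R1
REF = 
  [ -1,   2,   2]
  [  0,   0,   0]
  [  0,   0,   0]
  [  0,   0,   0]
Pivot columns: 1 → 1 pivot.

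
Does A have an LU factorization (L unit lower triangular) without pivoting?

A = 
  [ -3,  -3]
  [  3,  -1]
Yes.
A[1,1] = -3 ≠ 0, so Gaussian elimination proceeds without a row swap: multiplier ℓ₂₁ = (3)/(-3) = -1, and U[2,2] = -1 - (-1)(-3) = -4.
L = 
  [  1,   0]
  [ -1,   1]
U = 
  [ -3,  -3]
  [  0,  -4]
Check row 2 of LU: [(-1)(-3), (-1)(-3) + (-4)] = [3, -1] = row 2 of A ✓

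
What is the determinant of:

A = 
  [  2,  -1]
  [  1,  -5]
For a 2×2 matrix, det = ad - bc = (2)(-5) - (-1)(1) = -9

det(A) = -9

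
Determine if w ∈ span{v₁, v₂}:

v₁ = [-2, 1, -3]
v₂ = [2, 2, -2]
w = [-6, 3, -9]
Yes

Form the augmented matrix and row-reduce:
[v₁|v₂|w] = 
  [ -2,   2,  -6]
  [  1,   2,   3]
  [ -3,  -2,  -9]
R2 → R2 + (1/2)·R1
R3 → R3 - (3/2)·R1
R3 → R3 + (5/3)·R2
REF = 
  [ -2,   2,  -6]
  [  0,   3,   0]
  [  0,   0,   0]

No row of the form [0 0 | nonzero], so the system is consistent. Back-substitution gives c₁ = 3, c₂ = 0: w = (3)·v₁ + (0)·v₂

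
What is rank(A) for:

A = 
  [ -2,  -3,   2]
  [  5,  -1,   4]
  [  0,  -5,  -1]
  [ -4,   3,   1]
Row reduce:
R2 → R2 + (5/2)·R1
R4 → R4 - (2)·R1
R3 → R3 - (10/17)·R2
R4 → R4 + (18/17)·R2
R4 → R4 + (111/107)·R3
REF = 
  [     -2,      -3,       2]
  [      0,   -17/2,       9]
  [      0,       0, -107/17]
  [      0,       0,       0]
Pivot columns: 1, 2, 3 → 3 pivots.

rank(A) = 3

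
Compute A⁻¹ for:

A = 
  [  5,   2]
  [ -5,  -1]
det(A) = (5)(-1) - (2)(-5) = 5
For a 2×2 matrix, A⁻¹ = (1/det(A)) · [[d, -b], [-c, a]]
    = (1/5) · [[-1, -2], [5, 5]]

A⁻¹ = 
  [-1/5, -2/5]
  [   1,    1]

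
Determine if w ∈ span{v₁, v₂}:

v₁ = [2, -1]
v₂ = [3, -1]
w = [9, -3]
Yes

Form the augmented matrix and row-reduce:
[v₁|v₂|w] = 
  [  2,   3,   9]
  [ -1,  -1,  -3]
R2 → R2 + (1/2)·R1
REF = 
  [  2,   3,   9]
  [  0, 1/2, 3/2]

No row of the form [0 0 | nonzero], so the system is consistent. Back-substitution gives c₁ = 0, c₂ = 3: w = (0)·v₁ + (3)·v₂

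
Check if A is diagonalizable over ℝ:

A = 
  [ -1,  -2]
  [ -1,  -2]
Yes

tr(A) = -3, det(A) = 0
Characteristic polynomial: λ² - tr(A)λ + det(A) = λ² + 3λ
λ² + 3λ = λ(λ + 3)
Eigenvalues: 0, -3
λ=-3: alg. mult. = 1, geom. mult. = 2 - rank(A - (-3)I) = 2 - 1 = 1
λ=0: alg. mult. = 1, geom. mult. = 2 - rank(A - (0)I) = 2 - 1 = 1
Sum of geometric multiplicities equals n, so A has n independent eigenvectors.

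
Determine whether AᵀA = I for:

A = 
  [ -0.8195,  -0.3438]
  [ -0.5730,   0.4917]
No

AᵀA = 
  [  0.9999,   0]
  [  0,   0.3600]
≠ I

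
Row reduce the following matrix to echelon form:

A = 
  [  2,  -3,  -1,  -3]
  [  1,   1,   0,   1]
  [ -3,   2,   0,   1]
Row operations:
R2 → R2 - (1/2)·R1
R3 → R3 + (3/2)·R1
R3 → R3 + (1)·R2

Resulting echelon form:
REF = 
  [  2,  -3,  -1,  -3]
  [  0, 5/2, 1/2, 5/2]
  [  0,   0,  -1,  -1]

Rank = 3 (number of non-zero pivot rows).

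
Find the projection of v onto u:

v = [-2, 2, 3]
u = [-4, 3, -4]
v·u = (-2)(-4) + (2)(3) + (3)(-4) = 2
u·u = (-4)² + (3)² + (-4)² = 41
proj_u(v) = (v·u / u·u) × u = (2/41) × u

proj_u(v) = [-8/41, 6/41, -8/41]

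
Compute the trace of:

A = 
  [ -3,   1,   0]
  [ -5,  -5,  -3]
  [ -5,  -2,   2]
-6

tr(A) = -3 + -5 + 2 = -6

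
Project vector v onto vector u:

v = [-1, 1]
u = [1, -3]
proj_u(v) = [-2/5, 6/5]

v·u = (-1)(1) + (1)(-3) = -4
u·u = (1)² + (-3)² = 10
proj_u(v) = (v·u / u·u) × u = (-4/10) × u = (-2/5) × u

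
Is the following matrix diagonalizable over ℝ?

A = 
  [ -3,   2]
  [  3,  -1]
Yes

tr(A) = -4, det(A) = -3
Characteristic polynomial: λ² - tr(A)λ + det(A) = λ² + 4λ - 3
λ² + 4λ - 3 = 0  ⇒  λ = (-4 ± √((4)² - 4·(-3)))/2 = (-4 ± √(28))/2
  = -2 + √7,  -2 - √7
Eigenvalues: -2 + √7, -2 - √7  (≈ 0.6458, -4.646)
The two irrational eigenvalues are distinct (simple), so each has alg. mult. = geom. mult. = 1.
Sum of geometric multiplicities equals n, so A has n independent eigenvectors.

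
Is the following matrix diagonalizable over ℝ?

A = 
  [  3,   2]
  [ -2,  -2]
Yes

tr(A) = 1, det(A) = -2
Characteristic polynomial: λ² - tr(A)λ + det(A) = λ² - λ - 2
λ² - λ - 2 = (λ + 1)(λ - 2)
Eigenvalues: 2, -1
λ=-1: alg. mult. = 1, geom. mult. = 2 - rank(A - (-1)I) = 2 - 1 = 1
λ=2: alg. mult. = 1, geom. mult. = 2 - rank(A - (2)I) = 2 - 1 = 1
Sum of geometric multiplicities equals n, so A has n independent eigenvectors.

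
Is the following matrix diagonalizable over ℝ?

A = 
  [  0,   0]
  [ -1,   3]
Yes

tr(A) = 3, det(A) = 0
Characteristic polynomial: λ² - tr(A)λ + det(A) = λ² - 3λ
λ² - 3λ = λ(λ - 3)
Eigenvalues: 3, 0
λ=0: alg. mult. = 1, geom. mult. = 2 - rank(A - (0)I) = 2 - 1 = 1
λ=3: alg. mult. = 1, geom. mult. = 2 - rank(A - (3)I) = 2 - 1 = 1
Sum of geometric multiplicities equals n, so A has n independent eigenvectors.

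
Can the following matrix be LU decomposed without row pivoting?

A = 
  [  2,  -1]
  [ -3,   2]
Yes.
A[1,1] = 2 ≠ 0, so Gaussian elimination proceeds without a row swap: multiplier ℓ₂₁ = (-3)/(2) = -3/2, and U[2,2] = 2 - (-3/2)(-1) = 1/2.
L = 
  [   1,    0]
  [-3/2,    1]
U = 
  [  2,  -1]
  [  0, 1/2]
Check row 2 of LU: [(-3/2)(2), (-3/2)(-1) + (1/2)] = [-3, 2] = row 2 of A ✓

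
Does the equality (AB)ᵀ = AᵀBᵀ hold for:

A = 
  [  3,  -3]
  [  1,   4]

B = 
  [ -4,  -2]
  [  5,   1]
No

(AB)ᵀ = 
  [-27,  16]
  [ -9,   2]

AᵀBᵀ = 
  [-14,  16]
  [  4, -11]

The two matrices differ, so (AB)ᵀ ≠ AᵀBᵀ in general. The correct identity is (AB)ᵀ = BᵀAᵀ.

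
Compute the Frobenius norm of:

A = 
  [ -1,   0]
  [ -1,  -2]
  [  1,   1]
||A||_F = 2.828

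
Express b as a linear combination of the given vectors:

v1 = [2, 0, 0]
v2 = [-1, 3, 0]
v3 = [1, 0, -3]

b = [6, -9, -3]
c1 = 1, c2 = -3, c3 = 1

b = 1·v1 + -3·v2 + 1·v3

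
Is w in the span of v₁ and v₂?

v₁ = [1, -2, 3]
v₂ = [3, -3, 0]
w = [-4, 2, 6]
Yes

Form the augmented matrix and row-reduce:
[v₁|v₂|w] = 
  [  1,   3,  -4]
  [ -2,  -3,   2]
  [  3,   0,   6]
R2 → R2 + (2)·R1
R3 → R3 - (3)·R1
R3 → R3 + (3)·R2
REF = 
  [  1,   3,  -4]
  [  0,   3,  -6]
  [  0,   0,   0]

No row of the form [0 0 | nonzero], so the system is consistent. Back-substitution gives c₁ = 2, c₂ = -2: w = (2)·v₁ + (-2)·v₂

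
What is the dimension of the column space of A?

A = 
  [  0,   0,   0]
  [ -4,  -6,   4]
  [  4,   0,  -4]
Row reduce:
Swap R1 ↔ R2
R3 → R3 + (1)·R1
Swap R2 ↔ R3
REF = 
  [ -4,  -6,   4]
  [  0,  -6,   0]
  [  0,   0,   0]
Pivot columns: 1, 2 → 2 pivots.
dim(Col(A)) = number of pivot columns = 2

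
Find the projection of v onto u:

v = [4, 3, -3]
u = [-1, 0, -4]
v·u = (4)(-1) + (3)(0) + (-3)(-4) = 8
u·u = (-1)² + (0)² + (-4)² = 17
proj_u(v) = (v·u / u·u) × u = (8/17) × u

proj_u(v) = [-8/17, 0, -32/17]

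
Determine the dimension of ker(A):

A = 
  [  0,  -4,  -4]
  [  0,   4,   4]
nullity(A) = 2

Row reduce:
R2 → R2 + (1)·R1
REF = 
  [  0,  -4,  -4]
  [  0,   0,   0]
Pivot columns: 2 → 1 pivot.
rank(A) = 1, so nullity(A) = 3 - 1 = 2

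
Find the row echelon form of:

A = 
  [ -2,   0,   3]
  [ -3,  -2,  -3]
Row operations:
R2 → R2 - (3/2)·R1

Resulting echelon form:
REF = 
  [   -2,     0,     3]
  [    0,    -2, -15/2]

Rank = 2 (number of non-zero pivot rows).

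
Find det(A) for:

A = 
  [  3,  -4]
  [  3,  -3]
For a 2×2 matrix, det = ad - bc = (3)(-3) - (-4)(3) = 3

det(A) = 3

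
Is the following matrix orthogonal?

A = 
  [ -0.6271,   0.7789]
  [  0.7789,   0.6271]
Yes

AᵀA = 
  [  0.9999,   0]
  [  0,   0.9999]
≈ I (equal to I up to the 4-dp rounding of the entries)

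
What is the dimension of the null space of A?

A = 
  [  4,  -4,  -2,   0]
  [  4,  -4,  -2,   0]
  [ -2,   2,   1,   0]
nullity(A) = 3

Row reduce:
R2 → R2 - (1)·R1
R3 → R3 + (1/2)·R1
REF = 
  [  4,  -4,  -2,   0]
  [  0,   0,   0,   0]
  [  0,   0,   0,   0]
Pivot columns: 1 → 1 pivot.
rank(A) = 1, so nullity(A) = 4 - 1 = 3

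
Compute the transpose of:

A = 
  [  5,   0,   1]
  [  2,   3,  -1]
Aᵀ = 
  [  5,   2]
  [  0,   3]
  [  1,  -1]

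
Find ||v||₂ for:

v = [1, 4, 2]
4.583

||v||₂ = √((1)² + (4)² + (2)²) = √21 = 4.583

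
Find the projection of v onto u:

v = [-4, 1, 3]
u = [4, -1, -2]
proj_u(v) = [-92/21, 23/21, 46/21]

v·u = (-4)(4) + (1)(-1) + (3)(-2) = -23
u·u = (4)² + (-1)² + (-2)² = 21
proj_u(v) = (v·u / u·u) × u = (-23/21) × u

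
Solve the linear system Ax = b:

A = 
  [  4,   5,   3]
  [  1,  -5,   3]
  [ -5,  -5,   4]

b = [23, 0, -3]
x = [1, 2, 3]

Row reduce the augmented matrix [A|b]:
R2 → R2 - (1/4)·R1
R3 → R3 + (5/4)·R1
R3 → R3 + (1/5)·R2
REF = 
  [    4,     5,     3,    23]
  [    0, -25/4,   9/4, -23/4]
  [    0,     0,  41/5, 123/5]

Back-substitution:
x₃ = (123/5) / (41/5) = 3
x₂ = (-23/4 - (9/4)(3)) / (-25/4) = 2
x₁ = (23 - (5)(2) - (3)(3)) / 4 = 1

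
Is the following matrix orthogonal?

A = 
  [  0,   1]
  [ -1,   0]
Yes

AᵀA = 
  [  1,   0]
  [  0,   1]
= I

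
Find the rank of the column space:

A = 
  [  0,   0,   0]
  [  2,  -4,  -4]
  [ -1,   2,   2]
Row reduce:
Swap R1 ↔ R2
R3 → R3 + (1/2)·R1
REF = 
  [  2,  -4,  -4]
  [  0,   0,   0]
  [  0,   0,   0]
Pivot columns: 1 → 1 pivot.
dim(Col(A)) = number of pivot columns = 1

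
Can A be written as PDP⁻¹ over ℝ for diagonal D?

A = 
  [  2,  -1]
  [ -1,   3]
Yes

tr(A) = 5, det(A) = 5
Characteristic polynomial: λ² - tr(A)λ + det(A) = λ² - 5λ + 5
λ² - 5λ + 5 = 0  ⇒  λ = (5 ± √((-5)² - 4·(5)))/2 = (5 ± √(5))/2
  = (5 + √5)/2,  (5 - √5)/2
Eigenvalues: (5 + √5)/2, (5 - √5)/2  (≈ 3.618, 1.382)
The two irrational eigenvalues are distinct (simple), so each has alg. mult. = geom. mult. = 1.
Sum of geometric multiplicities equals n, so A has n independent eigenvectors.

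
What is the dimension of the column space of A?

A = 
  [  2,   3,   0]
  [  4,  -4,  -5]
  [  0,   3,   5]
dim(Col(A)) = 3

Row reduce:
R2 → R2 - (2)·R1
R3 → R3 + (3/10)·R2
REF = 
  [  2,   3,   0]
  [  0, -10,  -5]
  [  0,   0, 7/2]
Pivot columns: 1, 2, 3 → 3 pivots.
dim(Col(A)) = number of pivot columns = 3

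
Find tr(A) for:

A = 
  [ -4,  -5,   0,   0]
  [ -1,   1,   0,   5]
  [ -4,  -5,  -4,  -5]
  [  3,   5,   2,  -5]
-12

tr(A) = -4 + 1 + -4 + -5 = -12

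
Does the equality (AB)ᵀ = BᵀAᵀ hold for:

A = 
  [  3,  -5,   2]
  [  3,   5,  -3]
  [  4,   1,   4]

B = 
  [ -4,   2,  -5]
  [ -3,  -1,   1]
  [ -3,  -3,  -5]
Yes

(AB)ᵀ = 
  [ -3, -18, -31]
  [  5,  10,  -5]
  [-30,   5, -39]

BᵀAᵀ = 
  [ -3, -18, -31]
  [  5,  10,  -5]
  [-30,   5, -39]

Both sides are equal — this is the standard identity (AB)ᵀ = BᵀAᵀ, which holds for all A, B.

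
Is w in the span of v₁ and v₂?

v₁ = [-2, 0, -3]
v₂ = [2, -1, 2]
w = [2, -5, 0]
No

Form the augmented matrix and row-reduce:
[v₁|v₂|w] = 
  [ -2,   2,   2]
  [  0,  -1,  -5]
  [ -3,   2,   0]
R3 → R3 - (3/2)·R1
R3 → R3 - (1)·R2
REF = 
  [ -2,   2,   2]
  [  0,  -1,  -5]
  [  0,   0,   2]

Row 3 reads [0 0 | 2], i.e. 0 = 2, so the system is inconsistent and w ∉ span{v₁, v₂}.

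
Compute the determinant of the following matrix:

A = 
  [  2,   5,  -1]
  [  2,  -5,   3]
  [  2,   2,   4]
Cofactor expansion along row 1:
det(A) = (2)·((-5)(4) - (3)(2)) - (5)·((2)(4) - (3)(2)) + (-1)·((2)(2) - (-5)(2))
  = (2)(-26) - (5)(2) + (-1)(14)
  = -76

det(A) = -76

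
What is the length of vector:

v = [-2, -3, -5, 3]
6.856

||v||₂ = √((-2)² + (-3)² + (-5)² + (3)²) = √47 = 6.856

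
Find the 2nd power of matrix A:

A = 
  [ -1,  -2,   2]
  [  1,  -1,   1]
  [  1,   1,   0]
A² = A·A:
A²[1,1] = (-1)(-1) + (-2)(1) + (2)(1) = 1
A²[1,2] = (-1)(-2) + (-2)(-1) + (2)(1) = 6
A²[1,3] = (-1)(2) + (-2)(1) + (2)(0) = -4
A²[2,1] = (1)(-1) + (-1)(1) + (1)(1) = -1
A²[2,2] = (1)(-2) + (-1)(-1) + (1)(1) = 0
A²[2,3] = (1)(2) + (-1)(1) + (1)(0) = 1
A²[3,1] = (1)(-1) + (1)(1) + (0)(1) = 0
A²[3,2] = (1)(-2) + (1)(-1) + (0)(1) = -3
A²[3,3] = (1)(2) + (1)(1) + (0)(0) = 3
A² = 
  [  1,   6,  -4]
  [ -1,   0,   1]
  [  0,  -3,   3]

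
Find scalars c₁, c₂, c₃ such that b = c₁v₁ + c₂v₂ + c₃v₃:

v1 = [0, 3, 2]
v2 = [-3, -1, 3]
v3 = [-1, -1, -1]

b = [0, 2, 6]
c1 = 0, c2 = 1, c3 = -3

b = 0·v1 + 1·v2 + -3·v3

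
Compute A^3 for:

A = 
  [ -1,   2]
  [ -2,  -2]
A² = A·A:
A²[1,1] = (-1)(-1) + (2)(-2) = -3
A²[1,2] = (-1)(2) + (2)(-2) = -6
A²[2,1] = (-2)(-1) + (-2)(-2) = 6
A²[2,2] = (-2)(2) + (-2)(-2) = 0
A² = 
  [ -3,  -6]
  [  6,   0]

A^3 = A^2·A:
A^3[1,1] = (-3)(-1) + (-6)(-2) = 15
A^3[1,2] = (-3)(2) + (-6)(-2) = 6
A^3[2,1] = (6)(-1) + (0)(-2) = -6
A^3[2,2] = (6)(2) + (0)(-2) = 12
A^3 = 
  [ 15,   6]
  [ -6,  12]

Therefore
A^3 = 
  [ 15,   6]
  [ -6,  12]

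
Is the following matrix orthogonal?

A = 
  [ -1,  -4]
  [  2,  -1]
No

AᵀA = 
  [  5,   2]
  [  2,  17]
≠ I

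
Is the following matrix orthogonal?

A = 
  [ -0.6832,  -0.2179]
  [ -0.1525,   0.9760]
No

AᵀA = 
  [  0.4900,   0]
  [  0,   1.0001]
≠ I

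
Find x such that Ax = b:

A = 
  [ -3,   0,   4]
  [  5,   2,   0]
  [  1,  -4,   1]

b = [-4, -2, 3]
Row reduce the augmented matrix [A|b]:
R2 → R2 + (5/3)·R1
R3 → R3 + (1/3)·R1
R3 → R3 + (2)·R2
REF = 
  [   -3,     0,     4,    -4]
  [    0,     2,  20/3, -26/3]
  [    0,     0,  47/3, -47/3]

Back-substitution:
x₃ = (-47/3) / (47/3) = -1
x₂ = (-26/3 - (20/3)(-1)) / 2 = -1
x₁ = (-4 - (0)(-1) - (4)(-1)) / (-3) = 0

x = [0, -1, -1]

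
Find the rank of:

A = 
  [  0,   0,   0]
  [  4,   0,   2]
Row reduce:
Swap R1 ↔ R2
REF = 
  [  4,   0,   2]
  [  0,   0,   0]
Pivot columns: 1 → 1 pivot.

rank(A) = 1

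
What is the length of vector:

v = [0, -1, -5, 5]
7.141

||v||₂ = √((0)² + (-1)² + (-5)² + (5)²) = √51 = 7.141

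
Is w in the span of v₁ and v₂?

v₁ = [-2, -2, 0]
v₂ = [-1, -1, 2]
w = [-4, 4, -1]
No

Form the augmented matrix and row-reduce:
[v₁|v₂|w] = 
  [ -2,  -1,  -4]
  [ -2,  -1,   4]
  [  0,   2,  -1]
R2 → R2 - (1)·R1
Swap R2 ↔ R3
REF = 
  [ -2,  -1,  -4]
  [  0,   2,  -1]
  [  0,   0,   8]

Row 3 reads [0 0 | 8], i.e. 0 = 8, so the system is inconsistent and w ∉ span{v₁, v₂}.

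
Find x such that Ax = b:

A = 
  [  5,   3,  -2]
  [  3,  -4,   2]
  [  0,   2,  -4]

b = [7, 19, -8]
x = [3, -2, 1]

Row reduce the augmented matrix [A|b]:
R2 → R2 - (3/5)·R1
R3 → R3 + (10/29)·R2
REF = 
  [     5,      3,     -2,      7]
  [     0,  -29/5,   16/5,   74/5]
  [     0,      0, -84/29, -84/29]

Back-substitution:
x₃ = (-84/29) / (-84/29) = 1
x₂ = (74/5 - (16/5)(1)) / (-29/5) = -2
x₁ = (7 - (3)(-2) - (-2)(1)) / 5 = 3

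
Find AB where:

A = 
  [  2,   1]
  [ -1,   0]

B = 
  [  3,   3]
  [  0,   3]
AB = 
  [  6,   9]
  [ -3,  -3]

A is 2×2 and B is 2×2, so AB is 2×2. Each entry is (row of A)·(column of B):
AB[1,1] = (2)(3) + (1)(0) = 6
AB[1,2] = (2)(3) + (1)(3) = 9
AB[2,1] = (-1)(3) + (0)(0) = -3
AB[2,2] = (-1)(3) + (0)(3) = -3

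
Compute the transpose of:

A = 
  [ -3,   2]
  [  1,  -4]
Aᵀ = 
  [ -3,   1]
  [  2,  -4]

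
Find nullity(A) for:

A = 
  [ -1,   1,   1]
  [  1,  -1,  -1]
nullity(A) = 2

Row reduce:
R2 → R2 + (1)·R1
REF = 
  [ -1,   1,   1]
  [  0,   0,   0]
Pivot columns: 1 → 1 pivot.
rank(A) = 1, so nullity(A) = 3 - 1 = 2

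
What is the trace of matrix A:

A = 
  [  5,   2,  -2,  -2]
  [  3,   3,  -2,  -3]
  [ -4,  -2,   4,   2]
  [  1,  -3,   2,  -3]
9

tr(A) = 5 + 3 + 4 + -3 = 9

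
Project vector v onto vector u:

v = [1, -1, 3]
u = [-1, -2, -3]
proj_u(v) = [4/7, 8/7, 12/7]

v·u = (1)(-1) + (-1)(-2) + (3)(-3) = -8
u·u = (-1)² + (-2)² + (-3)² = 14
proj_u(v) = (v·u / u·u) × u = (-8/14) × u = (-4/7) × u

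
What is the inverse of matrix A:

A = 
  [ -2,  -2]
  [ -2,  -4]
det(A) = (-2)(-4) - (-2)(-2) = 4
For a 2×2 matrix, A⁻¹ = (1/det(A)) · [[d, -b], [-c, a]]
    = (1/4) · [[-4, 2], [2, -2]]

A⁻¹ = 
  [  -1,  1/2]
  [ 1/2, -1/2]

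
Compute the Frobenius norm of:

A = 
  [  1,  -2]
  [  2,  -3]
||A||_F = 4.243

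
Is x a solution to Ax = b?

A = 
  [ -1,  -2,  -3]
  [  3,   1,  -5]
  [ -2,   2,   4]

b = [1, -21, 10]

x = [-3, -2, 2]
Yes

Ax = [1, -21, 10] = b ✓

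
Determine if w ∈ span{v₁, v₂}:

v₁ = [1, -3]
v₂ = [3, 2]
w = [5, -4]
Yes

Form the augmented matrix and row-reduce:
[v₁|v₂|w] = 
  [  1,   3,   5]
  [ -3,   2,  -4]
R2 → R2 + (3)·R1
REF = 
  [  1,   3,   5]
  [  0,  11,  11]

No row of the form [0 0 | nonzero], so the system is consistent. Back-substitution gives c₁ = 2, c₂ = 1: w = (2)·v₁ + (1)·v₂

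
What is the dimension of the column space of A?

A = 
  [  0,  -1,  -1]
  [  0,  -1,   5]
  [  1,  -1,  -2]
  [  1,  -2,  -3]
Row reduce:
Swap R1 ↔ R3
R4 → R4 - (1)·R1
R3 → R3 - (1)·R2
R4 → R4 - (1)·R2
R4 → R4 - (1)·R3
REF = 
  [  1,  -1,  -2]
  [  0,  -1,   5]
  [  0,   0,  -6]
  [  0,   0,   0]
Pivot columns: 1, 2, 3 → 3 pivots.
dim(Col(A)) = number of pivot columns = 3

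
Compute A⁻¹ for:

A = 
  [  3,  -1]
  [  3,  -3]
det(A) = (3)(-3) - (-1)(3) = -6
For a 2×2 matrix, A⁻¹ = (1/det(A)) · [[d, -b], [-c, a]]
    = (-1/6) · [[-3, 1], [-3, 3]]

A⁻¹ = 
  [ 1/2, -1/6]
  [ 1/2, -1/2]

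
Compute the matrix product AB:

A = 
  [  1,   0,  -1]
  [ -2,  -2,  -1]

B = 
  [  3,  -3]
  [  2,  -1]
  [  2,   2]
AB = 
  [  1,  -5]
  [-12,   6]

A is 2×3 and B is 3×2, so AB is 2×2. Each entry is (row of A)·(column of B):
AB[1,1] = (1)(3) + (0)(2) + (-1)(2) = 1
AB[1,2] = (1)(-3) + (0)(-1) + (-1)(2) = -5
AB[2,1] = (-2)(3) + (-2)(2) + (-1)(2) = -12
AB[2,2] = (-2)(-3) + (-2)(-1) + (-1)(2) = 6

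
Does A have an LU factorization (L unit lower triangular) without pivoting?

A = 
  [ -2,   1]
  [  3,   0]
Yes.
A[1,1] = -2 ≠ 0, so Gaussian elimination proceeds without a row swap: multiplier ℓ₂₁ = (3)/(-2) = -3/2, and U[2,2] = 0 - (-3/2)(1) = 3/2.
L = 
  [   1,    0]
  [-3/2,    1]
U = 
  [ -2,   1]
  [  0, 3/2]
Check row 2 of LU: [(-3/2)(-2), (-3/2)(1) + (3/2)] = [3, 0] = row 2 of A ✓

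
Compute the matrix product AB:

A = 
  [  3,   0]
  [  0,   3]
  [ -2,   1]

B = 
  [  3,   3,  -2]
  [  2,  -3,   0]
AB = 
  [  9,   9,  -6]
  [  6,  -9,   0]
  [ -4,  -9,   4]

A is 3×2 and B is 2×3, so AB is 3×3. Each entry is (row of A)·(column of B):
AB[1,1] = (3)(3) + (0)(2) = 9
AB[1,2] = (3)(3) + (0)(-3) = 9
AB[1,3] = (3)(-2) + (0)(0) = -6
AB[2,1] = (0)(3) + (3)(2) = 6
AB[2,2] = (0)(3) + (3)(-3) = -9
AB[2,3] = (0)(-2) + (3)(0) = 0
AB[3,1] = (-2)(3) + (1)(2) = -4
AB[3,2] = (-2)(3) + (1)(-3) = -9
AB[3,3] = (-2)(-2) + (1)(0) = 4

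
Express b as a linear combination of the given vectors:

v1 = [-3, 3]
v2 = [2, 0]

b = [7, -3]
c1 = -1, c2 = 2

b = -1·v1 + 2·v2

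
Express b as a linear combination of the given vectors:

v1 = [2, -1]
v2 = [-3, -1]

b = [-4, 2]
c1 = -2, c2 = 0

b = -2·v1 + 0·v2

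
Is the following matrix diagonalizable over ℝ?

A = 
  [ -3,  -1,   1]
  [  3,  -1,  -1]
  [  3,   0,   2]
No

Characteristic polynomial: det(λI - A) = λ³ + 2λ² - 5λ - 18
By the rational root theorem any rational root is an integer dividing 18; none of those is a root, so p(λ) has no rational roots and hence (being an irreducible cubic) no repeated roots.
Discriminant of the cubic: Δ = -4332
Δ < 0 ⇒ one real eigenvalue and a complex-conjugate pair: λ ≈ 2.596, -2.298 + 1.285i, -2.298 - 1.285i
Has complex eigenvalues (not diagonalizable over ℝ).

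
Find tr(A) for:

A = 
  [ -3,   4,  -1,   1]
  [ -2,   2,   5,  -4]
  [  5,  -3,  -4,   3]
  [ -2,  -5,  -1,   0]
-5

tr(A) = -3 + 2 + -4 + 0 = -5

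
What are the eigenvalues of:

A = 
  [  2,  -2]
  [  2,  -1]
λ = (1 + i√7)/2, (1 - i√7)/2  (≈ 0.5 + 1.323i, 0.5 - 1.323i)

tr(A) = 1, det(A) = 2
Characteristic polynomial: λ² - tr(A)λ + det(A) = λ² - λ + 2
λ² - λ + 2 = 0  ⇒  λ = (1 ± √((-1)² - 4·(2)))/2 = (1 ± √(-7))/2
  = (1 + i√7)/2,  (1 - i√7)/2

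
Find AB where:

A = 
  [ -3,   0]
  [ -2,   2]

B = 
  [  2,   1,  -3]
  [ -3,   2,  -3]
AB = 
  [ -6,  -3,   9]
  [-10,   2,   0]

A is 2×2 and B is 2×3, so AB is 2×3. Each entry is (row of A)·(column of B):
AB[1,1] = (-3)(2) + (0)(-3) = -6
AB[1,2] = (-3)(1) + (0)(2) = -3
AB[1,3] = (-3)(-3) + (0)(-3) = 9
AB[2,1] = (-2)(2) + (2)(-3) = -10
AB[2,2] = (-2)(1) + (2)(2) = 2
AB[2,3] = (-2)(-3) + (2)(-3) = 0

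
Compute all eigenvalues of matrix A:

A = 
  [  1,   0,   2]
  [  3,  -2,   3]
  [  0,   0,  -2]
Characteristic polynomial: det(λI - A) = λ³ + 3λ² - 4
Testing integer divisors of the constant term: p(1) = 0, so (λ - 1) is a factor:
p(λ) = (λ - 1)(λ² + 4λ + 4)
λ² + 4λ + 4 = (λ + 2)²

λ = 1, -2, -2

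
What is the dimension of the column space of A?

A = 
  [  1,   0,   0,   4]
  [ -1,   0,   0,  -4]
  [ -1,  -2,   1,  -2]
Row reduce:
R2 → R2 + (1)·R1
R3 → R3 + (1)·R1
Swap R2 ↔ R3
REF = 
  [  1,   0,   0,   4]
  [  0,  -2,   1,   2]
  [  0,   0,   0,   0]
Pivot columns: 1, 2 → 2 pivots.
dim(Col(A)) = number of pivot columns = 2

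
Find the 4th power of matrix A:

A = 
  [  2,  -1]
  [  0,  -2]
A² = A·A:
A²[1,1] = (2)(2) + (-1)(0) = 4
A²[1,2] = (2)(-1) + (-1)(-2) = 0
A²[2,1] = (0)(2) + (-2)(0) = 0
A²[2,2] = (0)(-1) + (-2)(-2) = 4
A² = 
  [  4,   0]
  [  0,   4]

A^3 = A^2·A:
A^3[1,1] = (4)(2) + (0)(0) = 8
A^3[1,2] = (4)(-1) + (0)(-2) = -4
A^3[2,1] = (0)(2) + (4)(0) = 0
A^3[2,2] = (0)(-1) + (4)(-2) = -8
A^3 = 
  [  8,  -4]
  [  0,  -8]

A^4 = A^3·A:
A^4[1,1] = (8)(2) + (-4)(0) = 16
A^4[1,2] = (8)(-1) + (-4)(-2) = 0
A^4[2,1] = (0)(2) + (-8)(0) = 0
A^4[2,2] = (0)(-1) + (-8)(-2) = 16
A^4 = 
  [ 16,   0]
  [  0,  16]

Therefore
A^4 = 
  [ 16,   0]
  [  0,  16]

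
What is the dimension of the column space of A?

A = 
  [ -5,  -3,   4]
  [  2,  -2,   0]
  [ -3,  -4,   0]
dim(Col(A)) = 3

Row reduce:
R2 → R2 + (2/5)·R1
R3 → R3 - (3/5)·R1
R3 → R3 - (11/16)·R2
REF = 
  [   -5,    -3,     4]
  [    0, -16/5,   8/5]
  [    0,     0,  -7/2]
Pivot columns: 1, 2, 3 → 3 pivots.
dim(Col(A)) = number of pivot columns = 3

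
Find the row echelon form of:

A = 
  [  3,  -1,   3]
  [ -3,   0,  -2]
Row operations:
R2 → R2 + (1)·R1

Resulting echelon form:
REF = 
  [  3,  -1,   3]
  [  0,  -1,   1]

Rank = 2 (number of non-zero pivot rows).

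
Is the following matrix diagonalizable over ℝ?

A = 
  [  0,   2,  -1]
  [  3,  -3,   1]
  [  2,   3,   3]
No

Characteristic polynomial: det(λI - A) = λ³ - 16λ + 29
By the rational root theorem any rational root is an integer dividing 29; none of those is a root, so p(λ) has no rational roots and hence (being an irreducible cubic) no repeated roots.
Discriminant of the cubic: Δ = -6323
Δ < 0 ⇒ one real eigenvalue and a complex-conjugate pair: λ ≈ -4.707, 2.354 + 0.7876i, 2.354 - 0.7876i
Has complex eigenvalues (not diagonalizable over ℝ).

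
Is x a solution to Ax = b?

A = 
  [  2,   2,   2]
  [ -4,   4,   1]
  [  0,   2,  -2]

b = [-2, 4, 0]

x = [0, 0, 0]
No

Ax = [0, 0, 0] ≠ b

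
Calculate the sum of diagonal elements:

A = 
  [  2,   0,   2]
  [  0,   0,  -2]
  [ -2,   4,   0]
2

tr(A) = 2 + 0 + 0 = 2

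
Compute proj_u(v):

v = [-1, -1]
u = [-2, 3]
v·u = (-1)(-2) + (-1)(3) = -1
u·u = (-2)² + (3)² = 13
proj_u(v) = (v·u / u·u) × u = (-1/13) × u

proj_u(v) = [2/13, -3/13]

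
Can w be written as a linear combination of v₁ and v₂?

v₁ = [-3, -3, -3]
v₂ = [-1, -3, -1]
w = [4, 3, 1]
No

Form the augmented matrix and row-reduce:
[v₁|v₂|w] = 
  [ -3,  -1,   4]
  [ -3,  -3,   3]
  [ -3,  -1,   1]
R2 → R2 - (1)·R1
R3 → R3 - (1)·R1
REF = 
  [ -3,  -1,   4]
  [  0,  -2,  -1]
  [  0,   0,  -3]

Row 3 reads [0 0 | -3], i.e. 0 = -3, so the system is inconsistent and w ∉ span{v₁, v₂}.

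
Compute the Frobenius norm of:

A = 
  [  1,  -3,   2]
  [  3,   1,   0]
||A||_F = 4.899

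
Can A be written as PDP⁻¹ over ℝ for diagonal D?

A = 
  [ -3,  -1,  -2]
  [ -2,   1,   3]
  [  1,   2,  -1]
No

Characteristic polynomial: det(λI - A) = λ³ + 3λ² - 7λ - 30
By the rational root theorem any rational root is an integer dividing 30; none of those is a root, so p(λ) has no rational roots and hence (being an irreducible cubic) no repeated roots.
Discriminant of the cubic: Δ = -7907
Δ < 0 ⇒ one real eigenvalue and a complex-conjugate pair: λ ≈ 2.919, -2.959 + 1.232i, -2.959 - 1.232i
Has complex eigenvalues (not diagonalizable over ℝ).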